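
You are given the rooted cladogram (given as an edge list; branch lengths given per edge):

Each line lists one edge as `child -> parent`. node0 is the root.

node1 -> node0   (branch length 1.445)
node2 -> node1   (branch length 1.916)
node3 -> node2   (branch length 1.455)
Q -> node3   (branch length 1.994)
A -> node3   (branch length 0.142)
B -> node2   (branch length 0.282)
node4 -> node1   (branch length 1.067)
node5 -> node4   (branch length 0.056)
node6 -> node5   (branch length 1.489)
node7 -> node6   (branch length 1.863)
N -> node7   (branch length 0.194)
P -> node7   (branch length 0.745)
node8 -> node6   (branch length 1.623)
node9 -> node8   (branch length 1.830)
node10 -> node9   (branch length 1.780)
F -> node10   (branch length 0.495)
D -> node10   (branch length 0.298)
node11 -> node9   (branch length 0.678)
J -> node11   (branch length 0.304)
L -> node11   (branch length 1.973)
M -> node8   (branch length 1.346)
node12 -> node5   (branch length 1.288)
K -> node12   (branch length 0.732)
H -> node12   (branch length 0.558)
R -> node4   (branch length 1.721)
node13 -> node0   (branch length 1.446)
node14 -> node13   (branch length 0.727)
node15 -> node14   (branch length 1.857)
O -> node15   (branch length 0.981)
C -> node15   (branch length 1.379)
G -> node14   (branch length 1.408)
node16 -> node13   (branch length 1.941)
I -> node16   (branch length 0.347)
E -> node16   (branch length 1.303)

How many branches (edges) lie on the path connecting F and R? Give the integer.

The MRCA of F and R is the node subtending ((((N,P),(((F,D),(J,L)),M)),(K,H)),R).
From F up to that node: 6 branches. From R up to the same node: 1 branch. Total: 6 + 1 = 7.

7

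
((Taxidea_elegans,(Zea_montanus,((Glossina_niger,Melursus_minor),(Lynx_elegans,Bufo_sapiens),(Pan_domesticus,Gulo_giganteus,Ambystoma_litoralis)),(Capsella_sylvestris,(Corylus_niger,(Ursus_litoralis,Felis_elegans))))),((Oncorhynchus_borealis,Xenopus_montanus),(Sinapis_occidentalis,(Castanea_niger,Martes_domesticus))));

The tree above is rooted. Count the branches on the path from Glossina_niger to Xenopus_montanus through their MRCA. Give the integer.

8

The MRCA of Glossina_niger and Xenopus_montanus is the root of the tree.
From Glossina_niger up to that node: 5 branches. From Xenopus_montanus up to the same node: 3 branches. Total: 5 + 3 = 8.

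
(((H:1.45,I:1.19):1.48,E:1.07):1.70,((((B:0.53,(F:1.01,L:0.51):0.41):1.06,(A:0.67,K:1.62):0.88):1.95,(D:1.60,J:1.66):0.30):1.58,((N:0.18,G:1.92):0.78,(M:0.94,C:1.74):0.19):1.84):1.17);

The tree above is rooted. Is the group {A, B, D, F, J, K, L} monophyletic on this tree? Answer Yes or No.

The most recent common ancestor of these taxa subtends (((B,(F,L)),(A,K)),(D,J)).
That clade has exactly 7 tips — every listed taxon and nothing else — so the group is monophyletic.

Yes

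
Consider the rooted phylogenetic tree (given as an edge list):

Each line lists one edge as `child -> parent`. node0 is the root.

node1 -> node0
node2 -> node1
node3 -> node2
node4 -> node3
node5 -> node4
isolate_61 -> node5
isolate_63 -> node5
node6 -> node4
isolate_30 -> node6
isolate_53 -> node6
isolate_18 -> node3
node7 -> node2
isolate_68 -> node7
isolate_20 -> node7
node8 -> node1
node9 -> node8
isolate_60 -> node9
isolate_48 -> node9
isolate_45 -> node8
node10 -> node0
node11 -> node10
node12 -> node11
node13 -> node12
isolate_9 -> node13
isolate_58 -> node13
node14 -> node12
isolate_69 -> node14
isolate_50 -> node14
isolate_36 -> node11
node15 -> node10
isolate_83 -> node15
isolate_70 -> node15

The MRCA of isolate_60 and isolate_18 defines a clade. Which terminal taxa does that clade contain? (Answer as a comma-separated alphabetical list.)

Tracing isolate_60: it sits inside (isolate_60,isolate_48).
Tracing isolate_18: it sits inside (((isolate_61,isolate_63),(isolate_30,isolate_53)),isolate_18).
The smallest clade enclosing both is (((((isolate_61,isolate_63),(isolate_30,isolate_53)),isolate_18),(isolate_68,isolate_20)),((isolate_60,isolate_48),isolate_45)); the answer is its 10 terminal taxa in alphabetical order.

isolate_18, isolate_20, isolate_30, isolate_45, isolate_48, isolate_53, isolate_60, isolate_61, isolate_63, isolate_68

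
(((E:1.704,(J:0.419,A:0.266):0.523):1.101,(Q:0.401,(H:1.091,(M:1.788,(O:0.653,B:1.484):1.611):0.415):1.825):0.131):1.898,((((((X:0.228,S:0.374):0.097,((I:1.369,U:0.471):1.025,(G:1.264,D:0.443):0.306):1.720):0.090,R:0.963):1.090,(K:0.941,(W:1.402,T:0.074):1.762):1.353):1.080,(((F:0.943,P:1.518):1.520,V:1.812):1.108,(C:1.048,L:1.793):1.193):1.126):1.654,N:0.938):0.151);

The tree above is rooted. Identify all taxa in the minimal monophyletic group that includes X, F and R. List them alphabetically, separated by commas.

Tracing X: it sits inside (X,S).
Tracing F: it sits inside (F,P).
Tracing R: it sits inside (((X,S),((I,U),(G,D))),R).
The smallest clade enclosing all 3 is (((((X,S),((I,U),(G,D))),R),(K,(W,T))),(((F,P),V),(C,L))); the answer is its 15 terminal taxa in alphabetical order.

C, D, F, G, I, K, L, P, R, S, T, U, V, W, X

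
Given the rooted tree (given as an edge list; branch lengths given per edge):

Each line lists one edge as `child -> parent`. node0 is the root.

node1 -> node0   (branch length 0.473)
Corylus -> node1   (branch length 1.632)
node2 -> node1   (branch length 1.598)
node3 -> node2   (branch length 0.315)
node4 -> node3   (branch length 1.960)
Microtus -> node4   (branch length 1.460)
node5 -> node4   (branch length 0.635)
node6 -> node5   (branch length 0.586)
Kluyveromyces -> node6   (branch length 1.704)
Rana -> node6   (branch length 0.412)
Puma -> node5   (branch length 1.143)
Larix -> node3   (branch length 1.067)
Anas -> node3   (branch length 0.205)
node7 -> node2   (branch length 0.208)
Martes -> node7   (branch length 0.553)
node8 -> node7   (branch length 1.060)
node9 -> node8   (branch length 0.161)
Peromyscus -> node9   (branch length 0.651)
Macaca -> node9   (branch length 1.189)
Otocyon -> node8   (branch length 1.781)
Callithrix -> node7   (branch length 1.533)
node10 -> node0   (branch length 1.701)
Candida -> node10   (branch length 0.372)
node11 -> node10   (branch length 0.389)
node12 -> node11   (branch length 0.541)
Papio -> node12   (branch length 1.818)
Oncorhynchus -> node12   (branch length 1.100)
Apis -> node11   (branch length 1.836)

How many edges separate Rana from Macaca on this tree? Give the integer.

9

The MRCA of Rana and Macaca is the node subtending (((Microtus,((Kluyveromyces,Rana),Puma)),Larix,Anas),(Martes,((Peromyscus,Macaca),Otocyon),Callithrix)).
From Rana up to that node: 5 branches. From Macaca up to the same node: 4 branches. Total: 5 + 4 = 9.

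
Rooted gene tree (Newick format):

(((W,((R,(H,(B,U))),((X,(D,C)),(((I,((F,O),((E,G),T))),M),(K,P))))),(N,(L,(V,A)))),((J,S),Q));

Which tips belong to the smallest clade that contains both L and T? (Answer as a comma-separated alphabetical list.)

A, B, C, D, E, F, G, H, I, K, L, M, N, O, P, R, T, U, V, W, X

Tracing L: it sits inside (L,(V,A)).
Tracing T: it sits inside ((E,G),T).
The smallest clade enclosing both is ((W,((R,(H,(B,U))),((X,(D,C)),(((I,((F,O),((E,G),T))),M),(K,P))))),(N,(L,(V,A)))); the answer is its 21 terminal taxa in alphabetical order.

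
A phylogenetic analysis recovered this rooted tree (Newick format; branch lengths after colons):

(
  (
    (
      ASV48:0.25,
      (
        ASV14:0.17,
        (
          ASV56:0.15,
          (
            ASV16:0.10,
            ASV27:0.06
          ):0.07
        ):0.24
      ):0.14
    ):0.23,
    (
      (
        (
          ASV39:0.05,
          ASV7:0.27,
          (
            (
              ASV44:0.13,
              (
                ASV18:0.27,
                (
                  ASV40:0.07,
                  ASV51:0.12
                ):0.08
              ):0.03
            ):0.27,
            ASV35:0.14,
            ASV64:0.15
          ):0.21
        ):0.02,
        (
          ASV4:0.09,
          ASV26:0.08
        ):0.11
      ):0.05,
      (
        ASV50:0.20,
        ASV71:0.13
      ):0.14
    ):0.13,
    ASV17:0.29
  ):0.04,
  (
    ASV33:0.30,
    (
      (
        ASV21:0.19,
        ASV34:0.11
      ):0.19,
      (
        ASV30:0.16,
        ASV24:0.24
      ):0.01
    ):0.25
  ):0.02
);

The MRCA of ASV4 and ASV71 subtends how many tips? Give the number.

The MRCA of ASV4 and ASV71 is the node subtending (((ASV39,ASV7,((ASV44,(ASV18,(ASV40,ASV51))),ASV35,ASV64)),(ASV4,ASV26)),(ASV50,ASV71)).
That clade contains 12 terminal taxa: ASV18, ASV26, ASV35, ASV39, ASV4, ASV40, ASV44, ASV50, ASV51, ASV64, ASV7, ASV71.

12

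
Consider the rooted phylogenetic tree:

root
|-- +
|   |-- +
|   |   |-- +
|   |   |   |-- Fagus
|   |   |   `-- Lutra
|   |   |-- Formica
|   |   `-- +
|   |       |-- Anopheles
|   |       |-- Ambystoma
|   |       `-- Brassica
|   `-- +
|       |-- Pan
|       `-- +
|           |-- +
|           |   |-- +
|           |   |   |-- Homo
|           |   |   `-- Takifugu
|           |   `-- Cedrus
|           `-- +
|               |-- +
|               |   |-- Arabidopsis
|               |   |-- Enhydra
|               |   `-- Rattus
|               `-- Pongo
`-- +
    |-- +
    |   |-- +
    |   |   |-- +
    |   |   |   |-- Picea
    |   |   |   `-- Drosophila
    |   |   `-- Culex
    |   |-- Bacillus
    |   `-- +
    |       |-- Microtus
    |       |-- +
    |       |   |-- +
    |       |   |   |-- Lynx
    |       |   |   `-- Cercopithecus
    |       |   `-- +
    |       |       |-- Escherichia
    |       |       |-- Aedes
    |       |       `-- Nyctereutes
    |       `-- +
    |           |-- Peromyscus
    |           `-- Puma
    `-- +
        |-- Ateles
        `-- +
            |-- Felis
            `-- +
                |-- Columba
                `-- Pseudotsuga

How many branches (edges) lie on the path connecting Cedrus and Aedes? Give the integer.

The MRCA of Cedrus and Aedes is the root of the tree.
From Cedrus up to that node: 5 branches. From Aedes up to the same node: 6 branches. Total: 5 + 6 = 11.

11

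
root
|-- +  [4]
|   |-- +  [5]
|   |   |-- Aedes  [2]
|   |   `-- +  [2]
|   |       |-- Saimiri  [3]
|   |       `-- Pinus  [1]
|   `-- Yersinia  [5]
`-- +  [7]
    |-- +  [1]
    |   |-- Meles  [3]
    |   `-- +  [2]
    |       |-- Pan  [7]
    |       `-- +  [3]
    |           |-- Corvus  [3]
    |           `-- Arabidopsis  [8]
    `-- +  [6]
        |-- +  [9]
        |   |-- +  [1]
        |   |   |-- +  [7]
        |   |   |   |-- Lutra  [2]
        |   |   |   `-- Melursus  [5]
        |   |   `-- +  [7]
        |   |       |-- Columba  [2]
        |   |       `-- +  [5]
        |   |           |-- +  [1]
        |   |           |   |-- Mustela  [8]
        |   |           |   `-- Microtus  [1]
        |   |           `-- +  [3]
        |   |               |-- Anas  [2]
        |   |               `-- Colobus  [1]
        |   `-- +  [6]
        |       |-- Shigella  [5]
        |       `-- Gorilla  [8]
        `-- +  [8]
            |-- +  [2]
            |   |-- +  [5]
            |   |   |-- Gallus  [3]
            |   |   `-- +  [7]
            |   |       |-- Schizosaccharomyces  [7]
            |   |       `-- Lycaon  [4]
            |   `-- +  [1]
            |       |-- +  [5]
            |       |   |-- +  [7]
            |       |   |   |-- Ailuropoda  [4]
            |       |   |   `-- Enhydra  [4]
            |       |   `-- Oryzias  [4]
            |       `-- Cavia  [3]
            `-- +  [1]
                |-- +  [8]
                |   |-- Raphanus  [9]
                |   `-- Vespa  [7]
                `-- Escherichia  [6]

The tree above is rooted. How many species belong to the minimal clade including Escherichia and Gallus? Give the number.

10

The MRCA of Escherichia and Gallus is the node subtending (((Gallus,(Schizosaccharomyces,Lycaon)),(((Ailuropoda,Enhydra),Oryzias),Cavia)),((Raphanus,Vespa),Escherichia)).
That clade contains 10 terminal taxa: Ailuropoda, Cavia, Enhydra, Escherichia, Gallus, Lycaon, Oryzias, Raphanus, Schizosaccharomyces, Vespa.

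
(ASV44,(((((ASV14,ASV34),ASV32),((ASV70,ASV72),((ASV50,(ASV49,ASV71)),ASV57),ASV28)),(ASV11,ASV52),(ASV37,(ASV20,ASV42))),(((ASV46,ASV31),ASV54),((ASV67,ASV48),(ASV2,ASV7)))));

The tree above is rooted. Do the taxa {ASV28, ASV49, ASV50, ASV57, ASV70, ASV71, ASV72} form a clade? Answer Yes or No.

The most recent common ancestor of these taxa subtends ((ASV70,ASV72),((ASV50,(ASV49,ASV71)),ASV57),ASV28).
That clade has exactly 7 tips — every listed taxon and nothing else — so the group is monophyletic.

Yes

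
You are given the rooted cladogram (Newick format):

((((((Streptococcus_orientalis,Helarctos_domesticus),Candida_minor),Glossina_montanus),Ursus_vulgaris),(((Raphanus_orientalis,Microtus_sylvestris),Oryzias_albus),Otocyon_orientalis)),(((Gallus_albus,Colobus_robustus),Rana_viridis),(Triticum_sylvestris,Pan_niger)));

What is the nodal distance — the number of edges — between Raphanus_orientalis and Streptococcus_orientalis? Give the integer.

9

The MRCA of Raphanus_orientalis and Streptococcus_orientalis is the node subtending (((((Streptococcus_orientalis,Helarctos_domesticus),Candida_minor),Glossina_montanus),Ursus_vulgaris),(((Raphanus_orientalis,Microtus_sylvestris),Oryzias_albus),Otocyon_orientalis)).
From Raphanus_orientalis up to that node: 4 branches. From Streptococcus_orientalis up to the same node: 5 branches. Total: 4 + 5 = 9.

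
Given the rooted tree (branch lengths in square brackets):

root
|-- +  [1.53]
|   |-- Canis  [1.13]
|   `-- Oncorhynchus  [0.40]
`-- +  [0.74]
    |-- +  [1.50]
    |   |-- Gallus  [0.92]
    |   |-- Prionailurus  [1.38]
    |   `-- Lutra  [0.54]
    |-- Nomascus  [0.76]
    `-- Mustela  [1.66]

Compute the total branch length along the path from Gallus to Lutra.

1.46

The path runs Gallus → … → MRCA → … → Lutra; the MRCA is the node subtending (Gallus,Prionailurus,Lutra).
Branch lengths along that path: 0.92 + 0.54 = 1.46.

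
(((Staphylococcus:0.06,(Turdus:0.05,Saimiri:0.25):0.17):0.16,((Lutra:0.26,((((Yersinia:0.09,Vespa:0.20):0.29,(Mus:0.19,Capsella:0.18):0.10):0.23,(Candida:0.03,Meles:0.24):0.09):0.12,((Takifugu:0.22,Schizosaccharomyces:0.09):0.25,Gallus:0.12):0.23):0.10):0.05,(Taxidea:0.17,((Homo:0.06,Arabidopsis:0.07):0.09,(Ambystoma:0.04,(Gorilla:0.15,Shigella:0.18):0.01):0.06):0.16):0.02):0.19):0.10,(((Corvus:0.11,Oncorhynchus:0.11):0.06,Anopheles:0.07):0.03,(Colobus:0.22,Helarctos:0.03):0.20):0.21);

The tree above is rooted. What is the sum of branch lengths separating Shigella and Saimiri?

The path runs Shigella → … → MRCA → … → Saimiri; the MRCA is the node subtending ((Staphylococcus,(Turdus,Saimiri)),((Lutra,((((Yersinia,Vespa),(Mus,Capsella)),(Candida,Meles)),((Takifugu,Schizosaccharomyces),Gallus))),(Taxidea,((Homo,Arabidopsis),(Ambystoma,(Gorilla,Shigella)))))).
Branch lengths along that path: 0.18 + 0.01 + 0.06 + 0.16 + 0.02 + 0.19 + 0.16 + 0.17 + 0.25 = 1.20.

1.20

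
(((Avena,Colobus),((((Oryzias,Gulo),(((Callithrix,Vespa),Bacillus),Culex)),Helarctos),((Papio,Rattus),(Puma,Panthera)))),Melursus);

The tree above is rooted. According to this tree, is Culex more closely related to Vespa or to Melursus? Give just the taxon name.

Vespa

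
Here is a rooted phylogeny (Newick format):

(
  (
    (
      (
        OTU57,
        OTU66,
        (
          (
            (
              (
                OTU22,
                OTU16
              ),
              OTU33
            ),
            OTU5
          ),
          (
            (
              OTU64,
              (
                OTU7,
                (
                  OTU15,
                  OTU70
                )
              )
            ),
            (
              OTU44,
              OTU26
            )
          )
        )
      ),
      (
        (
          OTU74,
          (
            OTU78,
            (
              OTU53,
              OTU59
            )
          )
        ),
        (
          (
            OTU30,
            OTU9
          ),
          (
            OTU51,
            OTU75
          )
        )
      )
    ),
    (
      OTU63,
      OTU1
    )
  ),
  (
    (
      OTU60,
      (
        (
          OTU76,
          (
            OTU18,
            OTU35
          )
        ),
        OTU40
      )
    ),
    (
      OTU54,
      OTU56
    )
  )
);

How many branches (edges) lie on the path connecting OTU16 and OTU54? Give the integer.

11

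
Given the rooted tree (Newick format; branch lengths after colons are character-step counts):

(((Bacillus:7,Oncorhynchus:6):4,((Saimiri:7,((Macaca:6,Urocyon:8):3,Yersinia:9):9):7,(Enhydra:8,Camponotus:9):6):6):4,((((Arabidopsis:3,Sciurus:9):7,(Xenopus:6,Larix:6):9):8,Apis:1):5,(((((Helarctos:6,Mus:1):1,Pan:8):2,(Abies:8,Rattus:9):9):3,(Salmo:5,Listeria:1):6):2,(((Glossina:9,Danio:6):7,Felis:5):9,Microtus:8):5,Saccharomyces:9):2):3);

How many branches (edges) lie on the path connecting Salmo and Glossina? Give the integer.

The MRCA of Salmo and Glossina is the node subtending (((((Helarctos,Mus),Pan),(Abies,Rattus)),(Salmo,Listeria)),(((Glossina,Danio),Felis),Microtus),Saccharomyces).
From Salmo up to that node: 3 branches. From Glossina up to the same node: 4 branches. Total: 3 + 4 = 7.

7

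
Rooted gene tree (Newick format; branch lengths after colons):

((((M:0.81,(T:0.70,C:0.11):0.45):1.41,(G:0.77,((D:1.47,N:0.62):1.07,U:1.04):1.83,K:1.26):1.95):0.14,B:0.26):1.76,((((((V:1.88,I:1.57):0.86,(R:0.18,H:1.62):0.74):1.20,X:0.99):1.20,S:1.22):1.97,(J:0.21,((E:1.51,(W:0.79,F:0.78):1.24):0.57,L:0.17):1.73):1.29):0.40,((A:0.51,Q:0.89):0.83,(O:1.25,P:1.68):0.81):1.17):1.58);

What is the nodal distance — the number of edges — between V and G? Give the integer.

The MRCA of V and G is the root of the tree.
From V up to that node: 7 branches. From G up to the same node: 4 branches. Total: 7 + 4 = 11.

11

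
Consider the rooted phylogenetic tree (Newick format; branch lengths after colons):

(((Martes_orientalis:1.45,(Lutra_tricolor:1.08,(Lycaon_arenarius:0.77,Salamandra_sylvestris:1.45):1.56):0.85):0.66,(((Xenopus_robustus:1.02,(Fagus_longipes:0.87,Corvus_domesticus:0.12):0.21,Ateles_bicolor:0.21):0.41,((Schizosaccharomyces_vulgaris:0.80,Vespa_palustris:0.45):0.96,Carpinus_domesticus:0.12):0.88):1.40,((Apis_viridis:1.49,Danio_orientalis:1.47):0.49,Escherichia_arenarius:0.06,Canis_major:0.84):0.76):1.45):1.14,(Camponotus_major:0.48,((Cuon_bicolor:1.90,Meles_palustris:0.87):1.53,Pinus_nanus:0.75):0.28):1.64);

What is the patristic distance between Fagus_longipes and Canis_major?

4.49

The path runs Fagus_longipes → … → MRCA → … → Canis_major; the MRCA is the node subtending (((Xenopus_robustus,(Fagus_longipes,Corvus_domesticus),Ateles_bicolor),((Schizosaccharomyces_vulgaris,Vespa_palustris),Carpinus_domesticus)),((Apis_viridis,Danio_orientalis),Escherichia_arenarius,Canis_major)).
Branch lengths along that path: 0.87 + 0.21 + 0.41 + 1.40 + 0.76 + 0.84 = 4.49.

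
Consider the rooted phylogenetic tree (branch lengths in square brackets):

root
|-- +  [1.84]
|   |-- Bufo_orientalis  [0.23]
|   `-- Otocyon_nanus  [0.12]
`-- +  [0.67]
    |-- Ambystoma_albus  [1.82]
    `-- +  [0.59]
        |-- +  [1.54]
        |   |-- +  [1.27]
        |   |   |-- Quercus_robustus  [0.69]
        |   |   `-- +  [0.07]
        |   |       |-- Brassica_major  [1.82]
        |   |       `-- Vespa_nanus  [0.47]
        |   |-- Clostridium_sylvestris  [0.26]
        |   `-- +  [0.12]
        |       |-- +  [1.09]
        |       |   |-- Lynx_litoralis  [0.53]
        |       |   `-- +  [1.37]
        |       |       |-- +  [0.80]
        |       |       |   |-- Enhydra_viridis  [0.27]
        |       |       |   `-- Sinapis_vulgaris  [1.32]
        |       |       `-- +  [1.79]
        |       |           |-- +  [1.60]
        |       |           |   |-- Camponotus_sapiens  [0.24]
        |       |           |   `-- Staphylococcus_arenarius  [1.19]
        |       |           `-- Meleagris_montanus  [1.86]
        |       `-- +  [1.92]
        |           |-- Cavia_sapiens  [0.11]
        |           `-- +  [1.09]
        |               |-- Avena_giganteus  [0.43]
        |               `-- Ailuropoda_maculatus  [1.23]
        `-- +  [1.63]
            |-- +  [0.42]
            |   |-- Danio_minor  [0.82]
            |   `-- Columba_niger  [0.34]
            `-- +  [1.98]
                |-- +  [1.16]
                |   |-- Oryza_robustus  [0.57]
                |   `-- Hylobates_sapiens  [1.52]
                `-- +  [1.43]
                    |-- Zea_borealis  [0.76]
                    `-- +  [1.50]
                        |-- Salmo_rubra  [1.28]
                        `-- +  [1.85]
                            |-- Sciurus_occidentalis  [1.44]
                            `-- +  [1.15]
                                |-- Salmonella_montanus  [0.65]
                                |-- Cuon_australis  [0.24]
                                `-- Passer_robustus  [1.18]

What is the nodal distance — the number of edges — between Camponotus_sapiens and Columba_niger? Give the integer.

10

The MRCA of Camponotus_sapiens and Columba_niger is the node subtending (((Quercus_robustus,(Brassica_major,Vespa_nanus)),Clostridium_sylvestris,((Lynx_litoralis,((Enhydra_viridis,Sinapis_vulgaris),((Camponotus_sapiens,Staphylococcus_arenarius),Meleagris_montanus))),(Cavia_sapiens,(Avena_giganteus,Ailuropoda_maculatus)))),((Danio_minor,Columba_niger),((Oryza_robustus,Hylobates_sapiens),(Zea_borealis,(Salmo_rubra,(Sciurus_occidentalis,(Salmonella_montanus,Cuon_australis,Passer_robustus))))))).
From Camponotus_sapiens up to that node: 7 branches. From Columba_niger up to the same node: 3 branches. Total: 7 + 3 = 10.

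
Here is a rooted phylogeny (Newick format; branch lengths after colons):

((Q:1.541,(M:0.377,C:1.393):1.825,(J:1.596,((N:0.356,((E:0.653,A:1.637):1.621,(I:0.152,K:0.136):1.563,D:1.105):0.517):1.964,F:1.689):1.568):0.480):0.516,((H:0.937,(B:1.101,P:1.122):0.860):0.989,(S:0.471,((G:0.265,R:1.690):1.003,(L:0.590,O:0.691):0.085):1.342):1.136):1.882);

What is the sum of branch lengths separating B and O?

The path runs B → … → MRCA → … → O; the MRCA is the node subtending ((H,(B,P)),(S,((G,R),(L,O)))).
Branch lengths along that path: 1.101 + 0.860 + 0.989 + 1.136 + 1.342 + 0.085 + 0.691 = 6.204.

6.204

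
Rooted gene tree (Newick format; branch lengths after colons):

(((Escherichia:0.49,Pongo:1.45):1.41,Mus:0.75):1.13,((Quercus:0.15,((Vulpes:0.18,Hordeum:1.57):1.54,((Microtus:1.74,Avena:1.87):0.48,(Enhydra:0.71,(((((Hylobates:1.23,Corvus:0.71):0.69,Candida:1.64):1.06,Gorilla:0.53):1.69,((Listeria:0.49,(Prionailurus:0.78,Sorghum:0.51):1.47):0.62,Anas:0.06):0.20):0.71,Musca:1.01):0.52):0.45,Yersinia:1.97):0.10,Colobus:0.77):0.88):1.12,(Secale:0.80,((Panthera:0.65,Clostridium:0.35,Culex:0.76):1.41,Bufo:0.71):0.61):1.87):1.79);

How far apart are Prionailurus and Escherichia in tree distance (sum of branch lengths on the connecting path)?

11.67

The path runs Prionailurus → … → MRCA → … → Escherichia; the MRCA is the root of the tree.
Branch lengths along that path: 0.78 + 1.47 + 0.62 + 0.20 + 0.71 + 0.52 + 0.45 + 0.10 + 0.88 + 1.12 + 1.79 + 1.13 + 1.41 + 0.49 = 11.67.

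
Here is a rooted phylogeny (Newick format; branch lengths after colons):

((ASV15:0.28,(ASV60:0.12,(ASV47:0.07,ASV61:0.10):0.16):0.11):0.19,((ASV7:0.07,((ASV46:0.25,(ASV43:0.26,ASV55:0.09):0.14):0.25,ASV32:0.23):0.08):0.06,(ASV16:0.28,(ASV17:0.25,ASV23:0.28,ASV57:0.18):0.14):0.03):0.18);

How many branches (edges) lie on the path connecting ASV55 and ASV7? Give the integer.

The MRCA of ASV55 and ASV7 is the node subtending (ASV7,((ASV46,(ASV43,ASV55)),ASV32)).
From ASV55 up to that node: 4 branches. From ASV7 up to the same node: 1 branch. Total: 4 + 1 = 5.

5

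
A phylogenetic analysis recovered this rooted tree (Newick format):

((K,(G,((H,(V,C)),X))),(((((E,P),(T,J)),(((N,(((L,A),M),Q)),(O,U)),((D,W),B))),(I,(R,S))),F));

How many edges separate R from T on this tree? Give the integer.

7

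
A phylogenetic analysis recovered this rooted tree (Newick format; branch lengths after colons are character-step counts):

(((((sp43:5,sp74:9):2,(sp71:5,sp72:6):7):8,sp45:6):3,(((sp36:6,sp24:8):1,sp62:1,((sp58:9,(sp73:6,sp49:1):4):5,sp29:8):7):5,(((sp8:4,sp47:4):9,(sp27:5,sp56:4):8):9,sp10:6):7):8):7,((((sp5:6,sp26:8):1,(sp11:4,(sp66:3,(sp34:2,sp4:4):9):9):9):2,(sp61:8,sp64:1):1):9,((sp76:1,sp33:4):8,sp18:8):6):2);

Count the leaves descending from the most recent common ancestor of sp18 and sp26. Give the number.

11

The MRCA of sp18 and sp26 is the node subtending ((((sp5,sp26),(sp11,(sp66,(sp34,sp4)))),(sp61,sp64)),((sp76,sp33),sp18)).
That clade contains 11 terminal taxa: sp11, sp18, sp26, sp33, sp34, sp4, sp5, sp61, sp64, sp66, sp76.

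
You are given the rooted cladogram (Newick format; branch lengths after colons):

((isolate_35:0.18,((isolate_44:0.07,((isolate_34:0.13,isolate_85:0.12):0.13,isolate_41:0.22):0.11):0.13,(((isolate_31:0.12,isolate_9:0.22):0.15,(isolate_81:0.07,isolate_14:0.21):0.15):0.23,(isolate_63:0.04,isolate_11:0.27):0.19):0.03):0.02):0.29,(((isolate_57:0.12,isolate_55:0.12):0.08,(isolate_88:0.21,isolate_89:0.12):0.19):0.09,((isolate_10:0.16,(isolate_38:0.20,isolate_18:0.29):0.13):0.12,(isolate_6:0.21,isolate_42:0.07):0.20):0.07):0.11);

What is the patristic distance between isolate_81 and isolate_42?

The path runs isolate_81 → … → MRCA → … → isolate_42; the MRCA is the root of the tree.
Branch lengths along that path: 0.07 + 0.15 + 0.23 + 0.03 + 0.02 + 0.29 + 0.11 + 0.07 + 0.20 + 0.07 = 1.24.

1.24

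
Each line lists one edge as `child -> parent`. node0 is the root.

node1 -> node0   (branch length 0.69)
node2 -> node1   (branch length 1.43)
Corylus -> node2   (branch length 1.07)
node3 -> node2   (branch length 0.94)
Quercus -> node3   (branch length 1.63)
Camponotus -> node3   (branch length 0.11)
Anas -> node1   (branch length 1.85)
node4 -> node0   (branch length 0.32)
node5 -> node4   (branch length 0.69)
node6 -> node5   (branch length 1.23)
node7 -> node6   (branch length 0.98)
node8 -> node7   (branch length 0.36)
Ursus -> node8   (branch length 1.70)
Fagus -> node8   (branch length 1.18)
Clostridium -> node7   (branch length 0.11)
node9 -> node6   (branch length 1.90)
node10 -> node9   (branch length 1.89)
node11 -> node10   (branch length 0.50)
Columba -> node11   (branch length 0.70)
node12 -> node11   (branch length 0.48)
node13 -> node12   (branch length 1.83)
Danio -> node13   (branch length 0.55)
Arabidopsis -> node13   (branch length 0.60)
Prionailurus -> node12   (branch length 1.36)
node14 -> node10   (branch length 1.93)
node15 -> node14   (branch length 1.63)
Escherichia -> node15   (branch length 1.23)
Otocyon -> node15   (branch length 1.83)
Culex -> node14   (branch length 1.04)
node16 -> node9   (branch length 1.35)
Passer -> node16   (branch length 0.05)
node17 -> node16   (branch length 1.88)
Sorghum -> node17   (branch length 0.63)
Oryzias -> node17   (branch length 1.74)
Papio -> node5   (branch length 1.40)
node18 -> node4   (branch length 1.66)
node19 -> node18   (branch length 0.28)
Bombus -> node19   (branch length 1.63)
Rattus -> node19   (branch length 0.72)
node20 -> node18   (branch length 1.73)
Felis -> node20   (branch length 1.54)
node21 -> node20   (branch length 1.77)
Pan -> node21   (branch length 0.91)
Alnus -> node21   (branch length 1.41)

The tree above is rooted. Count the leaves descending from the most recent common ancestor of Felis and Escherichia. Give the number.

19

The MRCA of Felis and Escherichia is the node subtending (((((Ursus,Fagus),Clostridium),(((Columba,((Danio,Arabidopsis),Prionailurus)),((Escherichia,Otocyon),Culex)),(Passer,(Sorghum,Oryzias)))),Papio),((Bombus,Rattus),(Felis,(Pan,Alnus)))).
That clade contains 19 terminal taxa: Alnus, Arabidopsis, Bombus, Clostridium, Columba, Culex, Danio, Escherichia, Fagus, Felis, Oryzias, Otocyon, Pan, Papio, Passer, Prionailurus, Rattus, Sorghum, Ursus.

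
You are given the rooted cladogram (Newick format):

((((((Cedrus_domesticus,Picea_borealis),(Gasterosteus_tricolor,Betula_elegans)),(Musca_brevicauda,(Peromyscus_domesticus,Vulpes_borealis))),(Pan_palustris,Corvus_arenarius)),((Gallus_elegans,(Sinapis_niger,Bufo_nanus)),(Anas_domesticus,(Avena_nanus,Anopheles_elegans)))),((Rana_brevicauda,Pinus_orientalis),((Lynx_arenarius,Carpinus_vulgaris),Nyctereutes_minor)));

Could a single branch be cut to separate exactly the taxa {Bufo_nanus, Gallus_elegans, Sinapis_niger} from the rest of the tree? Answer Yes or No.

The most recent common ancestor of these taxa subtends (Gallus_elegans,(Sinapis_niger,Bufo_nanus)).
That clade has exactly 3 tips — every listed taxon and nothing else — so the group is monophyletic.

Yes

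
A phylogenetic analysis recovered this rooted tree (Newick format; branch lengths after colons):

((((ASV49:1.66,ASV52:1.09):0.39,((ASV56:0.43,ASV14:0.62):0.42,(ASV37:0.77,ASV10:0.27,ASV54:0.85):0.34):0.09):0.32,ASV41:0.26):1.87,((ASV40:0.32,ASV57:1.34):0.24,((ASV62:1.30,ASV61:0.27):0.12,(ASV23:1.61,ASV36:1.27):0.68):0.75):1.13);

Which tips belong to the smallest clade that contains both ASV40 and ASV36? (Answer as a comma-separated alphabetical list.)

ASV23, ASV36, ASV40, ASV57, ASV61, ASV62

Tracing ASV40: it sits inside (ASV40,ASV57).
Tracing ASV36: it sits inside (ASV23,ASV36).
The smallest clade enclosing both is ((ASV40,ASV57),((ASV62,ASV61),(ASV23,ASV36))); the answer is its 6 terminal taxa in alphabetical order.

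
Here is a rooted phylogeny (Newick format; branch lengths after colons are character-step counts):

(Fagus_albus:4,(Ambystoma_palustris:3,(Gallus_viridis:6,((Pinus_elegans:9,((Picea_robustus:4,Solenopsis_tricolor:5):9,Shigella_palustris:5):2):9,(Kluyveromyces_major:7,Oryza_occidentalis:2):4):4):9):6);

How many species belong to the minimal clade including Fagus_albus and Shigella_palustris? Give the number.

9

The MRCA of Fagus_albus and Shigella_palustris is the root, so the clade is the entire tree.
That clade contains 9 terminal taxa: Ambystoma_palustris, Fagus_albus, Gallus_viridis, Kluyveromyces_major, Oryza_occidentalis, Picea_robustus, Pinus_elegans, Shigella_palustris, Solenopsis_tricolor.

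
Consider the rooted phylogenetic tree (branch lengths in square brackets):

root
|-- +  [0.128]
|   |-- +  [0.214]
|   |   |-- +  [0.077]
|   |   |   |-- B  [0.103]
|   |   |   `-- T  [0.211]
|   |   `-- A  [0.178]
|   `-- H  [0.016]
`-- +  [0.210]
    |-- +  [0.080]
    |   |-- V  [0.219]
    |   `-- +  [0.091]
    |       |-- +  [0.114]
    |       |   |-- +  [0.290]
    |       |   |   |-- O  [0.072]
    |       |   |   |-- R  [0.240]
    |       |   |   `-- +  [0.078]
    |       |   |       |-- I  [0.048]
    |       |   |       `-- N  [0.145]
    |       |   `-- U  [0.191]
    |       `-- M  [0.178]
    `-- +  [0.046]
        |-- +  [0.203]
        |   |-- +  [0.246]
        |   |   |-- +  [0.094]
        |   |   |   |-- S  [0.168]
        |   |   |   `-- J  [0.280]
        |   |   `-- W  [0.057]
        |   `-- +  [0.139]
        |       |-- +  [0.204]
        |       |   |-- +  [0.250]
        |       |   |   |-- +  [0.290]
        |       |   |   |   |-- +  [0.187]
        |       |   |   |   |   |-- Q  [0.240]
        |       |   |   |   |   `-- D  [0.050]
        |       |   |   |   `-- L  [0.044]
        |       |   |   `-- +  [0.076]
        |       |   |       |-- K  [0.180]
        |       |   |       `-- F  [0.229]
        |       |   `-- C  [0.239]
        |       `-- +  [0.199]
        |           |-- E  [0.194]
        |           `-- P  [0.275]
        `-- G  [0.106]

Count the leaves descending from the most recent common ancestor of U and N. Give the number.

The MRCA of U and N is the node subtending ((O,R,(I,N)),U).
That clade contains 5 terminal taxa: I, N, O, R, U.

5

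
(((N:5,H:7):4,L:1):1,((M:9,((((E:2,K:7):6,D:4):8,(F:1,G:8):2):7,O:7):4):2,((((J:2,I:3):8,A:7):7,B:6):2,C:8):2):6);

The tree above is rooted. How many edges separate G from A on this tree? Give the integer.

The MRCA of G and A is the node subtending ((M,((((E,K),D),(F,G)),O)),((((J,I),A),B),C)).
From G up to that node: 5 branches. From A up to the same node: 4 branches. Total: 5 + 4 = 9.

9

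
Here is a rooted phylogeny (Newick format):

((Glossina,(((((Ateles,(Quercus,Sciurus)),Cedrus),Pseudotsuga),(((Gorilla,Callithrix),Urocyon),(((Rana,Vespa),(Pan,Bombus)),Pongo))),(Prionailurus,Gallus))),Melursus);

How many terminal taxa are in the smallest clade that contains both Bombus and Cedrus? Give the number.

The MRCA of Bombus and Cedrus is the node subtending ((((Ateles,(Quercus,Sciurus)),Cedrus),Pseudotsuga),(((Gorilla,Callithrix),Urocyon),(((Rana,Vespa),(Pan,Bombus)),Pongo))).
That clade contains 13 terminal taxa: Ateles, Bombus, Callithrix, Cedrus, Gorilla, Pan, Pongo, Pseudotsuga, Quercus, Rana, Sciurus, Urocyon, Vespa.

13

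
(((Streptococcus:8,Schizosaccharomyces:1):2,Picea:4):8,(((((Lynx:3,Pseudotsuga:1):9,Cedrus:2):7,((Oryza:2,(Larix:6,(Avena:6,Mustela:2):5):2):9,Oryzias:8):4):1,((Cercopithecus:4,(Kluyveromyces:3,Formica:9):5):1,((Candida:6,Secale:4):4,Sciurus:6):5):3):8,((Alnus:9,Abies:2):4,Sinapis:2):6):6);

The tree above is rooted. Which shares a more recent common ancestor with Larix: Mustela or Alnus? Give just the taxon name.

Mustela

The MRCA of Larix and Mustela subtends (Larix,(Avena,Mustela)) (3 taxa).
The MRCA of Larix and Alnus subtends (((((Lynx,Pseudotsuga),Cedrus),((Oryza,(Larix,(Avena,Mustela))),Oryzias)),((Cercopithecus,(Kluyveromyces,Formica)),((Candida,Secale),Sciurus))),((Alnus,Abies),Sinapis)) (17 taxa).
The first is nested inside the second, so Larix shares a more recent common ancestor with Mustela.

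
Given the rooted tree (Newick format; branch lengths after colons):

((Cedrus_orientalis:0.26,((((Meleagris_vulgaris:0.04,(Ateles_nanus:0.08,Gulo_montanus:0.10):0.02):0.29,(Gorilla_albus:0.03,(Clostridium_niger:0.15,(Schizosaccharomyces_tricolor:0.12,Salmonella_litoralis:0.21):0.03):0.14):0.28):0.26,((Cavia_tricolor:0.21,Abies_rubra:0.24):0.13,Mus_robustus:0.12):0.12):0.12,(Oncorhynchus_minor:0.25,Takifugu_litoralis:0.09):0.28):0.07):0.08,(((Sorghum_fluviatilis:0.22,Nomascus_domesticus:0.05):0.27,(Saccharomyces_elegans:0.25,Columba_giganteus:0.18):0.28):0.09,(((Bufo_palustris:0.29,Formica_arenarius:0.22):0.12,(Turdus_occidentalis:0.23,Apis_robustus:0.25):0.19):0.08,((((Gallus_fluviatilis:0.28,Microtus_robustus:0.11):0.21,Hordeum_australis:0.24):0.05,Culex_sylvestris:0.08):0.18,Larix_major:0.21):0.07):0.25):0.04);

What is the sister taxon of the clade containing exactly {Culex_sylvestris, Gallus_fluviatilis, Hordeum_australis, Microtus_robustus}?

Larix_major

The clade containing exactly {Culex_sylvestris, Gallus_fluviatilis, Hordeum_australis, Microtus_robustus} attaches to the tree at the node subtending ((((Gallus_fluviatilis,Microtus_robustus),Hordeum_australis),Culex_sylvestris),Larix_major).
The other lineage descending from that same node — the sister group — is the single tip Larix_major.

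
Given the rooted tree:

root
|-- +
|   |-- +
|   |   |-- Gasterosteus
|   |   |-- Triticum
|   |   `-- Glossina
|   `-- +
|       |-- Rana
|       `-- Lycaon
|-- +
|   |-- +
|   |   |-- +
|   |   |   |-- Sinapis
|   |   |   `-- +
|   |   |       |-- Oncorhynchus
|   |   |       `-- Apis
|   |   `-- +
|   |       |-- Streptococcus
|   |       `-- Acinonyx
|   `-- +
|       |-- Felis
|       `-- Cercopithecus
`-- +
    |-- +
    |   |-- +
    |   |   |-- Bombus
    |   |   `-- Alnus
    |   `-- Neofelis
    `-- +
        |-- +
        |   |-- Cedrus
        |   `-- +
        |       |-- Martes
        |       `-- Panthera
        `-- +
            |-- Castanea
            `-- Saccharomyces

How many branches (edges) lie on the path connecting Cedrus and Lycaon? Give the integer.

7

The MRCA of Cedrus and Lycaon is the root of the tree.
From Cedrus up to that node: 4 branches. From Lycaon up to the same node: 3 branches. Total: 4 + 3 = 7.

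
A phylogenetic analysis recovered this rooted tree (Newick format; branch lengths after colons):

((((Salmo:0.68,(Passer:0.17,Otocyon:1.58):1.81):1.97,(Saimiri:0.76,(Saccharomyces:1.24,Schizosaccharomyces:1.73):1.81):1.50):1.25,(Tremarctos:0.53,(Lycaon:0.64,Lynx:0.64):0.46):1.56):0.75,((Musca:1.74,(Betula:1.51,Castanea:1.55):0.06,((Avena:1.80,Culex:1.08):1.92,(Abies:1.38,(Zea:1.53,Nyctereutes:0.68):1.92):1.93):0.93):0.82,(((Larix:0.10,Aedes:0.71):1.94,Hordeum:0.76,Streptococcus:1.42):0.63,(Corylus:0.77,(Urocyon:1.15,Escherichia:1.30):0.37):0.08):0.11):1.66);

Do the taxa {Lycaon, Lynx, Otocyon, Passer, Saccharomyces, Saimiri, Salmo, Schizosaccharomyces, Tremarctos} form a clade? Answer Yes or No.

Yes

The most recent common ancestor of these taxa subtends (((Salmo,(Passer,Otocyon)),(Saimiri,(Saccharomyces,Schizosaccharomyces))),(Tremarctos,(Lycaon,Lynx))).
That clade has exactly 9 tips — every listed taxon and nothing else — so the group is monophyletic.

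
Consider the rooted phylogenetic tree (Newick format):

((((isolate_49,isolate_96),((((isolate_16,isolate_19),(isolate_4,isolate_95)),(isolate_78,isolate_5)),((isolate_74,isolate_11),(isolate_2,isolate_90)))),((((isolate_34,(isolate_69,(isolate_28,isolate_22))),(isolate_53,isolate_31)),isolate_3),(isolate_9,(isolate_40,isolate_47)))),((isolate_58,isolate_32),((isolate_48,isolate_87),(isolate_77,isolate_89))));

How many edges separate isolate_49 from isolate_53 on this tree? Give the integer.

8

The MRCA of isolate_49 and isolate_53 is the node subtending (((isolate_49,isolate_96),((((isolate_16,isolate_19),(isolate_4,isolate_95)),(isolate_78,isolate_5)),((isolate_74,isolate_11),(isolate_2,isolate_90)))),((((isolate_34,(isolate_69,(isolate_28,isolate_22))),(isolate_53,isolate_31)),isolate_3),(isolate_9,(isolate_40,isolate_47)))).
From isolate_49 up to that node: 3 branches. From isolate_53 up to the same node: 5 branches. Total: 3 + 5 = 8.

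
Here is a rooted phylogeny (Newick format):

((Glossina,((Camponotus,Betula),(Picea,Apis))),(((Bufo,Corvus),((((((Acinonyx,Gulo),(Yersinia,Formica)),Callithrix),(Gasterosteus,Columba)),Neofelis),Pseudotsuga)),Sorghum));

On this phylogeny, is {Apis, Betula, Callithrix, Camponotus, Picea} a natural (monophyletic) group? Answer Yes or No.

The MRCA of the listed taxa is the root, so the smallest clade containing them is the whole tree.
That clade also contains Acinonyx, Bufo, Columba, Corvus, Formica, Gasterosteus, Glossina, Gulo, Neofelis, Pseudotsuga, Sorghum, Yersinia, which are not in the proposed group, so the group is not monophyletic.

No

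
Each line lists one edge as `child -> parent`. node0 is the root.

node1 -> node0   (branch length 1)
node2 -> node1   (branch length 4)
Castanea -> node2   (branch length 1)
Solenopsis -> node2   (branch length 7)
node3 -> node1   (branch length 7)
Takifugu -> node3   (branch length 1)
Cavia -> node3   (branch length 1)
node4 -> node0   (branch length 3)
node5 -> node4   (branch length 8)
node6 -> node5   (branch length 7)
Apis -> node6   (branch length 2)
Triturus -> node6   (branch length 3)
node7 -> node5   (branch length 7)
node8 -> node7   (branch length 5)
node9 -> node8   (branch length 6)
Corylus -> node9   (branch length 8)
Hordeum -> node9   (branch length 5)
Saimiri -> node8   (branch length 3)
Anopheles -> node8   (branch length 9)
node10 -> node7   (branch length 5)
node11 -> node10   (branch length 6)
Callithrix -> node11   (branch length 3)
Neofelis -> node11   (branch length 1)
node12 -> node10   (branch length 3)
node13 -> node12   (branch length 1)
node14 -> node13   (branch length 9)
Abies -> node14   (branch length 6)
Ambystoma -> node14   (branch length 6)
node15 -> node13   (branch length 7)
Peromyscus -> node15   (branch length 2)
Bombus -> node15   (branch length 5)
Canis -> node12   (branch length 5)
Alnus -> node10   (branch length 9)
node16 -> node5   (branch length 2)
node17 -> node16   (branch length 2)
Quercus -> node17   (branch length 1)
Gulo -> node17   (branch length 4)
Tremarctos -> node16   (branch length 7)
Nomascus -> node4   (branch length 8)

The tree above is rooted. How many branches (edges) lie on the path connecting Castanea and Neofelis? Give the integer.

The MRCA of Castanea and Neofelis is the root of the tree.
From Castanea up to that node: 3 branches. From Neofelis up to the same node: 6 branches. Total: 3 + 6 = 9.

9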